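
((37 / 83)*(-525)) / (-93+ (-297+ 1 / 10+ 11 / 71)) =13791750/22967677 = 0.60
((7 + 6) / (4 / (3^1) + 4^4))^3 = 59319/460099648 = 0.00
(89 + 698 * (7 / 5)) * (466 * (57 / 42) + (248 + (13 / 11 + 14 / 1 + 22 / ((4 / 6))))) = 381182493/385 = 990084.40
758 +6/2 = 761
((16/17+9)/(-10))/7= -169/1190 = -0.14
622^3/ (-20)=-60160462/5 = -12032092.40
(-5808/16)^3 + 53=-47832094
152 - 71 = 81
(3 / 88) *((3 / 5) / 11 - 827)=-68223/2420 = -28.19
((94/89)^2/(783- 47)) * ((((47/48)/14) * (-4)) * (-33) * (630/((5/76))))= 195291063/1457464 = 133.99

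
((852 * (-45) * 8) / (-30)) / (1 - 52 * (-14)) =1136/81 = 14.02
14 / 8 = 7/4 = 1.75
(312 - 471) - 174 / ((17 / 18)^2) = -102327/289 = -354.07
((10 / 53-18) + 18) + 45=2395/53 = 45.19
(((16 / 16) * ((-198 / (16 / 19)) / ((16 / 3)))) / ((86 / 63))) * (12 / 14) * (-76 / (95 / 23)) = 3504303/6880 = 509.35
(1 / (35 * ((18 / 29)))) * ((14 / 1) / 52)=29/2340 = 0.01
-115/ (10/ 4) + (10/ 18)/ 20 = -1655/36 = -45.97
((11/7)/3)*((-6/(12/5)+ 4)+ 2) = 11/6 = 1.83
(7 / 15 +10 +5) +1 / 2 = 479/30 = 15.97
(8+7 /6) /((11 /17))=85/6 = 14.17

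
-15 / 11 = -1.36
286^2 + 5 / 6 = 81796.83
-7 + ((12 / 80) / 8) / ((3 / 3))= -1117/160 = -6.98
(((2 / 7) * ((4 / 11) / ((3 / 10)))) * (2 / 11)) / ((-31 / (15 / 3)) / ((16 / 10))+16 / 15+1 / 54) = -57600/2552011 = -0.02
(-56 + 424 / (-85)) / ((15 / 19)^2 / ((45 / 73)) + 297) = -935712/4572235 = -0.20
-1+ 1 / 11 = -10/11 = -0.91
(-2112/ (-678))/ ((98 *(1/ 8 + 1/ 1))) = 1408/49833 = 0.03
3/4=0.75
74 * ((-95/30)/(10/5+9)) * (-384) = 89984/11 = 8180.36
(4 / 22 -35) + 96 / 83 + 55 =19482/913 = 21.34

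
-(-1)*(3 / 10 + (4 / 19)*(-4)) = -103/190 = -0.54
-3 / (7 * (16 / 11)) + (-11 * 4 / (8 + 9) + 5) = 4031/1904 = 2.12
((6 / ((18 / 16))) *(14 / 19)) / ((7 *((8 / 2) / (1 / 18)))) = 0.01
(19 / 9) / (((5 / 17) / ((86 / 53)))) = 27778/2385 = 11.65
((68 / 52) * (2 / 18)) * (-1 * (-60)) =340/39 = 8.72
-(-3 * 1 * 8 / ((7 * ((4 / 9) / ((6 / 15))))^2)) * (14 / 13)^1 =972/2275 = 0.43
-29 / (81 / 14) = -406/81 = -5.01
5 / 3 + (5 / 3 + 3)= 19/3 = 6.33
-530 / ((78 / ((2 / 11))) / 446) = -551.00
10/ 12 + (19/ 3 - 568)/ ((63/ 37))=-329.03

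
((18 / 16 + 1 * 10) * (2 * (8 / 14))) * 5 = 445/7 = 63.57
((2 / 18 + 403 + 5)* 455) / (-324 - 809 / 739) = -247005577/432441 = -571.19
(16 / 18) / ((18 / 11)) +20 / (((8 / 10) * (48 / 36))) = 6251/324 = 19.29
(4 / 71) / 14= 2/497 = 0.00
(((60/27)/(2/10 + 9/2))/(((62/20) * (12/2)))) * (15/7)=5000/91791 = 0.05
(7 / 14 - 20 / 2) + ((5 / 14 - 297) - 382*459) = -1229509/7 = -175644.14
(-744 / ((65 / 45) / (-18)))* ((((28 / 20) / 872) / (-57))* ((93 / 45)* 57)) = -1089774/35425 = -30.76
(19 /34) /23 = 19/782 = 0.02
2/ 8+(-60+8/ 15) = -59.22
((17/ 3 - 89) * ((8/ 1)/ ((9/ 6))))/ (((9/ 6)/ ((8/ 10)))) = -6400/27 = -237.04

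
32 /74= 16/37 = 0.43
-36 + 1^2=-35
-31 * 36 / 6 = -186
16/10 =8/5 = 1.60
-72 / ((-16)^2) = -9/32 = -0.28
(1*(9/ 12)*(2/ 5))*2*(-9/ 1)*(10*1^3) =-54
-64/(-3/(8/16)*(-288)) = -1/27 = -0.04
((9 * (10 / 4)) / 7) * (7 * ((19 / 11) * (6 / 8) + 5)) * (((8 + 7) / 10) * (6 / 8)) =112185/704 = 159.35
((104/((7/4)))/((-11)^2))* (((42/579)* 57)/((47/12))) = 569088/1097591 = 0.52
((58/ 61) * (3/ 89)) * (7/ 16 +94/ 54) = 27289/390888 = 0.07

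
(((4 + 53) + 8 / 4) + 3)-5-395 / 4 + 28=-55/4 = -13.75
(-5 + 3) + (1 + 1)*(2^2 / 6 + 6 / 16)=0.08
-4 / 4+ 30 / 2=14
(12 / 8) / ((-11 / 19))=-57/22 = -2.59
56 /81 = 0.69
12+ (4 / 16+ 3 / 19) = 943/76 = 12.41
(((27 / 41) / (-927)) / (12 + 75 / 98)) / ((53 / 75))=-2450/31110841 = 0.00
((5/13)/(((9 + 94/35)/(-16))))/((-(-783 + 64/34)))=-6800/10086349 = 0.00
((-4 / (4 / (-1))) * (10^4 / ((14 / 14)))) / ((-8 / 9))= -11250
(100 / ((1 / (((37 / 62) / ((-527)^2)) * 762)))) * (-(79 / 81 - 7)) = 229311200/232459173 = 0.99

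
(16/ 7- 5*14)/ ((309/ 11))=-1738/721 = -2.41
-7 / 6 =-1.17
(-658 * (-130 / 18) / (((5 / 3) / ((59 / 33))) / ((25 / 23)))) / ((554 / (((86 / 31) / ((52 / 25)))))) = 521670625/39105198 = 13.34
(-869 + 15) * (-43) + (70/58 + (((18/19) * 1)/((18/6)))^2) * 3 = 384483655/10469 = 36725.92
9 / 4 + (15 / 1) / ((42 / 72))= 27.96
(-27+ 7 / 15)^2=158404/225 = 704.02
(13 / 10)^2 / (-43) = -0.04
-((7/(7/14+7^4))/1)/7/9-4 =-172910/43227 = -4.00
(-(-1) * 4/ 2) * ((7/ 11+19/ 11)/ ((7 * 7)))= 52/539 = 0.10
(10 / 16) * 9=45/8 = 5.62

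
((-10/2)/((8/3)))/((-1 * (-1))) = -15/8 = -1.88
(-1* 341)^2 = 116281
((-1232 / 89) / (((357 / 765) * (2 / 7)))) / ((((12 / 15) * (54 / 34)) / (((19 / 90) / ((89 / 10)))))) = -1243550/641601 = -1.94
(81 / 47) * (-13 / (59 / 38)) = -40014/2773 = -14.43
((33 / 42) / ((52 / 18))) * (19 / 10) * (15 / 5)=5643/3640 = 1.55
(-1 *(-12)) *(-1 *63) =-756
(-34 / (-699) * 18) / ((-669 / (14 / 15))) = -952/779385 = 0.00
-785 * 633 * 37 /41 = -18385485/41 = -448426.46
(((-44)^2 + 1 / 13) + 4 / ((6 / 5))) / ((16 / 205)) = 15505585/624 = 24848.69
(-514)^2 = 264196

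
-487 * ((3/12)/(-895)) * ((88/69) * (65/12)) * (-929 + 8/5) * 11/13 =-273244499/370530 = -737.44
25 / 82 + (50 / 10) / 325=1707/5330 = 0.32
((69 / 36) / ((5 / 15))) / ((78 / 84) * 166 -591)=-161/12232 = -0.01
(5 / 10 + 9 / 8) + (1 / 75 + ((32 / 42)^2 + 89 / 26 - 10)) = -4996987/1146600 = -4.36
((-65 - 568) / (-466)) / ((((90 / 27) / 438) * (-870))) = -138627/675700 = -0.21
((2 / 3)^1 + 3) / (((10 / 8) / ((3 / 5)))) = 44/25 = 1.76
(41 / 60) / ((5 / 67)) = 2747/300 = 9.16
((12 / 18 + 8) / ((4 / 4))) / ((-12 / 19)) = -247/18 = -13.72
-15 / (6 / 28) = -70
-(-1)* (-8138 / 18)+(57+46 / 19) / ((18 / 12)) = -70537/171 = -412.50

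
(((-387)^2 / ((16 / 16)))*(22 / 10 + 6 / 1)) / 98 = 6140529/490 = 12531.69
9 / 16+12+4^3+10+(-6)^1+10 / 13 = 16917/208 = 81.33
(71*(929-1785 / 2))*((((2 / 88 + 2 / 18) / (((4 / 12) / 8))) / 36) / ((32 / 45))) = 1373495/4224 = 325.16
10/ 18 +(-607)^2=3316046/9 = 368449.56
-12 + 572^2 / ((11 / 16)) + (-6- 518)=475368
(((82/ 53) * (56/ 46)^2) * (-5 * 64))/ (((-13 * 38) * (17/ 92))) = 41144320/5118581 = 8.04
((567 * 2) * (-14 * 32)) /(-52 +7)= 56448/5 = 11289.60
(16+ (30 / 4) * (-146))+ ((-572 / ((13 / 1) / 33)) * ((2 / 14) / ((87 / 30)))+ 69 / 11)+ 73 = -2392111/2233 = -1071.25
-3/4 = -0.75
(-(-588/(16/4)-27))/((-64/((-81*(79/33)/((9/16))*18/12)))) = 61857/44 = 1405.84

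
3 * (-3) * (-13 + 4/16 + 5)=279/4 = 69.75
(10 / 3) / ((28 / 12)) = 10/7 = 1.43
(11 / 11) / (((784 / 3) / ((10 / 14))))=15/5488 = 0.00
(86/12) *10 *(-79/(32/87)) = -492565/32 = -15392.66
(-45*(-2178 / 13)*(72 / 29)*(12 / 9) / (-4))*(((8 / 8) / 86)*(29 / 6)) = -196020/559 = -350.66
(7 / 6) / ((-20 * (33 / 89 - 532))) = 623/5677800 = 0.00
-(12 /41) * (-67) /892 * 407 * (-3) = -245421/9143 = -26.84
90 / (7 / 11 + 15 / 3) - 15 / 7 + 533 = 118661/217 = 546.82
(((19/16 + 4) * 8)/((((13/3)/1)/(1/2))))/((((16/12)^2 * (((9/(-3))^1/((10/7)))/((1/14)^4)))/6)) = -11205/55933696 = 0.00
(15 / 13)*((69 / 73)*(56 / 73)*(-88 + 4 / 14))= -5083920/69277 = -73.39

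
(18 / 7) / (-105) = -6/245 = -0.02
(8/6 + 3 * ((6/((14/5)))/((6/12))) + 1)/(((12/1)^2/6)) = 0.63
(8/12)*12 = 8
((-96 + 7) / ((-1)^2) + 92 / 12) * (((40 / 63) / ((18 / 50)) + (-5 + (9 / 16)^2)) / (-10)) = -25853813/1088640 = -23.75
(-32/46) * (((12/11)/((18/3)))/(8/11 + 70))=-16/8947 = 0.00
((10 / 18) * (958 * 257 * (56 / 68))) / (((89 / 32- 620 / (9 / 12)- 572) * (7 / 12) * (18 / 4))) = -126057472/4100553 = -30.74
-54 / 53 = -1.02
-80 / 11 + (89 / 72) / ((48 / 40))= -29665/4752 = -6.24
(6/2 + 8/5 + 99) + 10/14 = 3651/35 = 104.31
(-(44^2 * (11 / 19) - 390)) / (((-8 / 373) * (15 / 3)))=2589739/380 = 6815.10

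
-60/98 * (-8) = 240/49 = 4.90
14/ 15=0.93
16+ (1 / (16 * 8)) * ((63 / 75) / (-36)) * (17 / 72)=44236681/2764800 = 16.00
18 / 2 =9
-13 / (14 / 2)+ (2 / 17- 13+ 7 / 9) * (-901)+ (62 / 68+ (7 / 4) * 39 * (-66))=6855232/1071 = 6400.78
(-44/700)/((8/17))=-187/1400 = -0.13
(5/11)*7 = 35/11 = 3.18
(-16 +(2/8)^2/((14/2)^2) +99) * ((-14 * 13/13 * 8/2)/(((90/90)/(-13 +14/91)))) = 10867191/182 = 59709.84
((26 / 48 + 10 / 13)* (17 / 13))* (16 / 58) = 6953/14703 = 0.47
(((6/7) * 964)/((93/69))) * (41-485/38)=71371668/4123 = 17310.62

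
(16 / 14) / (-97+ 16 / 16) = -1/84 = -0.01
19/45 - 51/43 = -1478/1935 = -0.76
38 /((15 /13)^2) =6422/225 = 28.54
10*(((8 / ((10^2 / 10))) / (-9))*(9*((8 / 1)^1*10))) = -640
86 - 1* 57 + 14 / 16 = 239/8 = 29.88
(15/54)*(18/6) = 5/6 = 0.83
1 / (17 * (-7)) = -1/119 = -0.01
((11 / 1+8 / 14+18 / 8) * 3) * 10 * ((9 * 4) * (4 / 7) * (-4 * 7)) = -1671840/7 = -238834.29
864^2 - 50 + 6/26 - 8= 9703697/13 = 746438.23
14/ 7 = 2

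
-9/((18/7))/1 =-3.50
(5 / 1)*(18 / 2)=45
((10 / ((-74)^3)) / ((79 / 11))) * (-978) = 26895/8003174 = 0.00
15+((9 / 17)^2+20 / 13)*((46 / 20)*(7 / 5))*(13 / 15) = 4351363/216750 = 20.08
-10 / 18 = -5/9 = -0.56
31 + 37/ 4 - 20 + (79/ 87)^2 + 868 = 26917621/30276 = 889.07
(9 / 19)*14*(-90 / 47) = -11340/893 = -12.70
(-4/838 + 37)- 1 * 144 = -44835/419 = -107.00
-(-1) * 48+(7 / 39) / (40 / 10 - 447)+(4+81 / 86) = 78661579/1485822 = 52.94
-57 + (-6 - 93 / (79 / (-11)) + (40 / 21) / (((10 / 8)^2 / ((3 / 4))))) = -135862/2765 = -49.14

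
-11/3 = -3.67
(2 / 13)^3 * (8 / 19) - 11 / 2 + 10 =375815/83486 = 4.50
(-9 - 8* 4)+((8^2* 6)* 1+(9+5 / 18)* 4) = 3421/9 = 380.11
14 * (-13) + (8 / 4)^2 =-178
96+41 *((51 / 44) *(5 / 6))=11933/88 = 135.60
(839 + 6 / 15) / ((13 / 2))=8394/65 = 129.14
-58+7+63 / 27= -48.67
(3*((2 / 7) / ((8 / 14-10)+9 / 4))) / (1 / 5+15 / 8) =-320/5561 = -0.06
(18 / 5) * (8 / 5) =144/25 = 5.76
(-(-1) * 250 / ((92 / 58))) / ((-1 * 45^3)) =-29/16767 = 0.00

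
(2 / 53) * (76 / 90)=76/2385 = 0.03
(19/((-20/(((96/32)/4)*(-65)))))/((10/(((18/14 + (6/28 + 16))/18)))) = 4.50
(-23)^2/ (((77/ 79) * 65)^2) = 3301489/25050025 = 0.13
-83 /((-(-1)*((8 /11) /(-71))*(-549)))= -64823/4392 = -14.76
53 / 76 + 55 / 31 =5823/2356 = 2.47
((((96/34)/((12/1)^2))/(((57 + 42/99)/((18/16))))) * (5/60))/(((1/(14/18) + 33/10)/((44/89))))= 847/245426756 = 0.00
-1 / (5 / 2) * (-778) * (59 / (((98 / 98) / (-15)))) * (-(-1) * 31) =-8537772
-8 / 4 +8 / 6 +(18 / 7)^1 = 40/21 = 1.90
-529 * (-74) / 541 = 39146/541 = 72.36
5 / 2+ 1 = 7/2 = 3.50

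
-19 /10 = -1.90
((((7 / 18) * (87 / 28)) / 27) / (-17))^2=841/121352256 = 0.00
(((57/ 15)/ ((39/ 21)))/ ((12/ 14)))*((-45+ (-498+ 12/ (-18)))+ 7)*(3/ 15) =-149891/585 = -256.22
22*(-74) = -1628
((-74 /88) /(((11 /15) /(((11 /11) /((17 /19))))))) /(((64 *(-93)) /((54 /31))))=94905/253027456 = 0.00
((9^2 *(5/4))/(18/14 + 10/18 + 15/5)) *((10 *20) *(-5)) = -1275750/61 = -20913.93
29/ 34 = 0.85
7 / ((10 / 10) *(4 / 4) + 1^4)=7/2 = 3.50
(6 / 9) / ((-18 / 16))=-16/27 = -0.59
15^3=3375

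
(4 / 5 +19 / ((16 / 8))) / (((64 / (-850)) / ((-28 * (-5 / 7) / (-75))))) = 36.48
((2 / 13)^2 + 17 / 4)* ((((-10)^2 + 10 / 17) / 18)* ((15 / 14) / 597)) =1372275/32016712 = 0.04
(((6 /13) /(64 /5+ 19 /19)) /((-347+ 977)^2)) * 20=2/1186731 = 0.00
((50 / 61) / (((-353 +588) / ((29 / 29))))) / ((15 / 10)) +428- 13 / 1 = 3569435/8601 = 415.00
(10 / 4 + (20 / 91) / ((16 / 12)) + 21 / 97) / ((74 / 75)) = 3815025/1306396 = 2.92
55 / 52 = 1.06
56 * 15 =840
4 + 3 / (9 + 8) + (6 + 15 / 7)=1466/119 = 12.32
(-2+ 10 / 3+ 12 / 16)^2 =625/144 = 4.34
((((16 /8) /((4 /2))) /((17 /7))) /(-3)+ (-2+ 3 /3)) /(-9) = 58/459 = 0.13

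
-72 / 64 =-9/8 = -1.12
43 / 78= 0.55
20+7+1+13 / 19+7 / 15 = 8308/285 = 29.15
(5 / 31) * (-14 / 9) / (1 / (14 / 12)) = -245/837 = -0.29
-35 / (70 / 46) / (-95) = 23/95 = 0.24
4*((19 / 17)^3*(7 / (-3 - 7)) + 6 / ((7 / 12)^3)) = 985822762/8425795 = 117.00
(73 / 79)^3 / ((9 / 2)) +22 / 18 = 6201463/4437351 = 1.40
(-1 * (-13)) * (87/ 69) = 377/23 = 16.39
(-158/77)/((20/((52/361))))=-2054/138985 = -0.01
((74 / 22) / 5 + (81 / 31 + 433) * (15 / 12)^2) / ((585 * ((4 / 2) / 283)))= 328746101/1994850 = 164.80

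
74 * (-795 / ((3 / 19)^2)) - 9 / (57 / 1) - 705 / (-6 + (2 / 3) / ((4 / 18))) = -134491604/57 = -2359501.82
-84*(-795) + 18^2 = 67104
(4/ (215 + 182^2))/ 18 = 2/300051 = 0.00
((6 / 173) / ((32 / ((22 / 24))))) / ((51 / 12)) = 11/47056 = 0.00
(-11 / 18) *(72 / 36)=-11/9 = -1.22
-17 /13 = -1.31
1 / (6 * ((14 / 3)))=1/28 = 0.04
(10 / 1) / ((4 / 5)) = 25/2 = 12.50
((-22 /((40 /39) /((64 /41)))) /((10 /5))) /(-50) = 1716/5125 = 0.33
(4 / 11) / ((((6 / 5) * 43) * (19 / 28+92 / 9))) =840/1299331 = 0.00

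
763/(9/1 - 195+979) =763/793 = 0.96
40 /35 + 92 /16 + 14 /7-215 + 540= 9349/28 = 333.89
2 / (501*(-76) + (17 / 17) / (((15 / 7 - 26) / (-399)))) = -334/6355899 = 0.00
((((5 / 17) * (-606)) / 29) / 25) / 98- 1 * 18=-2174433/120785 = -18.00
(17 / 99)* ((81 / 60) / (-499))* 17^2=-14739/109780 = -0.13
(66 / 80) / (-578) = -33/23120 = 0.00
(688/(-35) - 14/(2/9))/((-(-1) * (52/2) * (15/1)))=-2893/13650 = -0.21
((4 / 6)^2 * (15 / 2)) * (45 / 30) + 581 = 586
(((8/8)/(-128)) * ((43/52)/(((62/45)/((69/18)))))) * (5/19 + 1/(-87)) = -4945/1093184 = 0.00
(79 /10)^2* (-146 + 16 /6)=-268363/30 = -8945.43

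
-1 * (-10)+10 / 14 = 75/7 = 10.71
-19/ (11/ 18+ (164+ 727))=-342/16049 = -0.02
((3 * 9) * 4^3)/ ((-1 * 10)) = -864/5 = -172.80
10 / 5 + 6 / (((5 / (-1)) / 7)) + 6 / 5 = -5.20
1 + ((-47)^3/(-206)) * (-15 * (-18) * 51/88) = 714830419/9064 = 78864.79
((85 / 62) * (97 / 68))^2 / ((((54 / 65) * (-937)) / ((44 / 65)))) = -2587475/777994848 = 0.00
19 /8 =2.38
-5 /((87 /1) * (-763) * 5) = 1/66381 = 0.00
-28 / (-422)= 14/211 = 0.07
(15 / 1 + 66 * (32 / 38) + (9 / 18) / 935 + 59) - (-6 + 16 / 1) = 4248659/35530 = 119.58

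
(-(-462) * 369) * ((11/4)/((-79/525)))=-492255225/158 = -3115539.40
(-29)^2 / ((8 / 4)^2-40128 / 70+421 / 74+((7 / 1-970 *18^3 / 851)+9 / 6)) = -25049185/214529099 = -0.12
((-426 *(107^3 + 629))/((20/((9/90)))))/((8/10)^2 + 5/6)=-391602204/221 = -1771955.67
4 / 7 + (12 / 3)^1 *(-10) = -39.43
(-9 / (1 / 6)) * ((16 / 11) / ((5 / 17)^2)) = -249696/275 = -907.99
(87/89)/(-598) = -87/53222 = 0.00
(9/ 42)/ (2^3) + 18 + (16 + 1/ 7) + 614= 72595/112 = 648.17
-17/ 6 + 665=3973/6 = 662.17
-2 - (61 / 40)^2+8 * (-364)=-4666121/1600 = -2916.33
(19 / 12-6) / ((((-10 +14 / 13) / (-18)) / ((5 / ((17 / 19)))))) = -196365/3944 = -49.79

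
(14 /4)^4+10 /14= 16887/112 = 150.78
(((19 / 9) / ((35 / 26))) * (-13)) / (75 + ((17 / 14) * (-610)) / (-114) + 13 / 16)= -1952288/7882005 = -0.25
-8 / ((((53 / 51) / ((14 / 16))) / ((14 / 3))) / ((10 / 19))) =-16660/1007 = -16.54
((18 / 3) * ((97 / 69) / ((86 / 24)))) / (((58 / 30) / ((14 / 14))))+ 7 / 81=3029287/2323161 = 1.30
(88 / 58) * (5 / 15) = 44/87 = 0.51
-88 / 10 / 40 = -11/50 = -0.22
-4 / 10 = -2/5 = -0.40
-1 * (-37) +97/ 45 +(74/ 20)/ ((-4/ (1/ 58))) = 163447/4176 = 39.14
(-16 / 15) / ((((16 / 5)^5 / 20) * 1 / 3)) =-3125/16384 = -0.19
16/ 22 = 8/11 = 0.73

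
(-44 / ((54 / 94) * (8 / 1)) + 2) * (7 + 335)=-7771/3 = -2590.33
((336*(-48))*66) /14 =-76032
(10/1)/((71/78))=780/71 = 10.99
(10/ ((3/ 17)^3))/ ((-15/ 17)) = -167042/81 = -2062.25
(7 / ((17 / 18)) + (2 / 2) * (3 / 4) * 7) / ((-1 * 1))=-861/68 = -12.66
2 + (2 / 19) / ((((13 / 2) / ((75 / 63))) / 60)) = 5458/1729 = 3.16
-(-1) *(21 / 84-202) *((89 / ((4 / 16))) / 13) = -71823/13 = -5524.85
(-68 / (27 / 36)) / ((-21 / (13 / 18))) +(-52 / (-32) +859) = 3917939/4536 = 863.74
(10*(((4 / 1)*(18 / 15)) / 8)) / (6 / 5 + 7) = 30/41 = 0.73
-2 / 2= -1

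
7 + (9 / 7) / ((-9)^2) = 442/63 = 7.02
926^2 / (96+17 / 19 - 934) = -16292044/15905 = -1024.33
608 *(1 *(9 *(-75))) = -410400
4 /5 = 0.80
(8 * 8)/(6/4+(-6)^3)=-128/429 = -0.30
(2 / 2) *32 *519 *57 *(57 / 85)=53959392/85 = 634816.38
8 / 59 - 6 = -346/59 = -5.86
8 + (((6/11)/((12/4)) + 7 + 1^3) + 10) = 288/11 = 26.18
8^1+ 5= 13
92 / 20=4.60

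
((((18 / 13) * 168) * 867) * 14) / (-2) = -18352656/13 = -1411742.77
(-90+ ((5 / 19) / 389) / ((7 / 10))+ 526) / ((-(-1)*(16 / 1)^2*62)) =11278691/410584832 = 0.03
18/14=9/7 = 1.29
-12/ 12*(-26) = 26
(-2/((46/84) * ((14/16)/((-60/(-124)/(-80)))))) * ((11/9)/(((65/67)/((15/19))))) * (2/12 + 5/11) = 2747/176111 = 0.02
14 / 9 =1.56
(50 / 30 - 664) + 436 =-679/3 = -226.33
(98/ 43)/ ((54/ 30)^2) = 0.70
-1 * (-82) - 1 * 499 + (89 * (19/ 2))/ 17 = -12487/34 = -367.26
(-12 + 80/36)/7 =-88/63 = -1.40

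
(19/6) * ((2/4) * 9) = 57/4 = 14.25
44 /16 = 11/4 = 2.75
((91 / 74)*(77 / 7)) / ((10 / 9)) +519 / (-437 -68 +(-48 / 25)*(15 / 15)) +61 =72.15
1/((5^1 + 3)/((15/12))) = 5/32 = 0.16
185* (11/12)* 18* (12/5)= 7326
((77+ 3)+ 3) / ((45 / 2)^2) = 332/2025 = 0.16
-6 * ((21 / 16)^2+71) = -55851/128 = -436.34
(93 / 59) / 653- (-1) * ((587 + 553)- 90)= 40453443/38527 = 1050.00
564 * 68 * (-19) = -728688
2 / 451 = 2/451 = 0.00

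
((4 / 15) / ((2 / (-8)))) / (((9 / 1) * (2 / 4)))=-32/135 = -0.24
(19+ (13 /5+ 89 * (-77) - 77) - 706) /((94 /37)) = -704332/235 = -2997.16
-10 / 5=-2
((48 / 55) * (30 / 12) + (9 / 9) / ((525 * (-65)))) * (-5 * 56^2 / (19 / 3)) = -366907072/67925 = -5401.65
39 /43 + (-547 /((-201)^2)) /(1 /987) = -7213196/579081 = -12.46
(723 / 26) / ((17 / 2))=723/221 = 3.27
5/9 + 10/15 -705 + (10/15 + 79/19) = -119521/171 = -698.95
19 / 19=1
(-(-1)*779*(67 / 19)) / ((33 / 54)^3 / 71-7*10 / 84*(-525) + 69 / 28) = 194199768/31103599 = 6.24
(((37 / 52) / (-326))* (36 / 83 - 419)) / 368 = 1285417/517781888 = 0.00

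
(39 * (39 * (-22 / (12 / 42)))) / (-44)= 10647/4 = 2661.75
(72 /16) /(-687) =-3/458 = -0.01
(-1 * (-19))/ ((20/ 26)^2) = 3211/100 = 32.11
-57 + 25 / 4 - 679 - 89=-818.75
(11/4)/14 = 11/56 = 0.20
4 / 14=2/7 = 0.29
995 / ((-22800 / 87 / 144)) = -51939/95 = -546.73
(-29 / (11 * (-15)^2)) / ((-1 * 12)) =29/29700 = 0.00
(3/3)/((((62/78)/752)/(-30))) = -879840/31 = -28381.94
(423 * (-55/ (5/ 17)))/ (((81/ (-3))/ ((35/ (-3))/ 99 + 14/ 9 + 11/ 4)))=3975025/324 = 12268.60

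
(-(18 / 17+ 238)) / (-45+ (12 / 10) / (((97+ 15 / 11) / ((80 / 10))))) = 10993120/2064837 = 5.32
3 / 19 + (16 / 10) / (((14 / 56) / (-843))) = -512529/95 = -5395.04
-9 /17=-0.53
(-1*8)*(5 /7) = -40/7 = -5.71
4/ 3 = 1.33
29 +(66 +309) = 404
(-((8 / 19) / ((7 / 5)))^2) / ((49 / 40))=-64000/866761 = -0.07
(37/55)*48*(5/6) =296/11 = 26.91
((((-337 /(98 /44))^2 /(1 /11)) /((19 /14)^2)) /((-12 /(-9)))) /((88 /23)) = 948187581/35378 = 26801.62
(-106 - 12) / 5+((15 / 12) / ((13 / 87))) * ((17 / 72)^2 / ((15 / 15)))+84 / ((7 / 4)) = 11171957/449280 = 24.87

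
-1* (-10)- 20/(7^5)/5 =168066/16807 = 10.00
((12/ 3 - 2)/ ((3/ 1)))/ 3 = 2/9 = 0.22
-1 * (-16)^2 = -256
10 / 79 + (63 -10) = 4197/79 = 53.13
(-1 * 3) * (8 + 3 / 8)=-25.12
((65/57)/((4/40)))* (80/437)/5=10400/24909 = 0.42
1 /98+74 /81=7333/7938 = 0.92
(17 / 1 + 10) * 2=54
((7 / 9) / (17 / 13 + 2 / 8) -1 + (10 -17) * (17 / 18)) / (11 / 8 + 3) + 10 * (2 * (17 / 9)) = 36.15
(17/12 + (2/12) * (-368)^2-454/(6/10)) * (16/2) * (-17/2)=-4450345/3 = -1483448.33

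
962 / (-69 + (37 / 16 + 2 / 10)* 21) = -76960/1299 = -59.25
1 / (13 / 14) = 14/13 = 1.08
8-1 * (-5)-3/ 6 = 25/2 = 12.50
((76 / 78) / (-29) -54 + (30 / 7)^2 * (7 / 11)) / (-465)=3687724/40495455 = 0.09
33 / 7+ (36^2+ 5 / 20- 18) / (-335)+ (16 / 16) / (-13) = 100197/121940 = 0.82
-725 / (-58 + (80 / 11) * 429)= -725/3062 = -0.24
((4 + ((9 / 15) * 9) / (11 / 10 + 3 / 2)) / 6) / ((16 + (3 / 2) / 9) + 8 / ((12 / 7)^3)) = 2844/49855 = 0.06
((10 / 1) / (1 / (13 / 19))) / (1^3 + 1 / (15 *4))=7800/1159 = 6.73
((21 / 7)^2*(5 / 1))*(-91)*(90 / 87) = -122850/29 = -4236.21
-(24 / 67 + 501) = -33591/67 = -501.36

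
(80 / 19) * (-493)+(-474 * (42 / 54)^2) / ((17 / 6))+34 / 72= -8436191/3876 = -2176.52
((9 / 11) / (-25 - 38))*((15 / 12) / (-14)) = 5/4312 = 0.00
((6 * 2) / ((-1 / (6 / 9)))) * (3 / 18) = -4/3 = -1.33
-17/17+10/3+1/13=94/39 = 2.41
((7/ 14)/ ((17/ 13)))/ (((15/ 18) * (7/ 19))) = 741/595 = 1.25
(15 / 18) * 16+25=115/3 = 38.33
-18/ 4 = -9/2 = -4.50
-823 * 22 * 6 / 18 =-6035.33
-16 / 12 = -4/3 = -1.33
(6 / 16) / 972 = 1/2592 = 0.00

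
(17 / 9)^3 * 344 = 1690072/729 = 2318.34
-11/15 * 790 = -1738/3 = -579.33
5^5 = 3125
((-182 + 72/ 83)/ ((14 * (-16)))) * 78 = 63.07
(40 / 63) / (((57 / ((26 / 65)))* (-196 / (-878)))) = 3512/175959 = 0.02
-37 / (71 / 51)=-1887/71 = -26.58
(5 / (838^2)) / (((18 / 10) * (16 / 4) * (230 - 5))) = 1/227527056 = 0.00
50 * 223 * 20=223000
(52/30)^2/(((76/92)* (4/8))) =31096/4275 = 7.27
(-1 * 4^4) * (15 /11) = -3840/11 = -349.09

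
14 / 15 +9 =149/15 = 9.93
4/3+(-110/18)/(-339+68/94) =193373/143091 = 1.35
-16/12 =-4/3 = -1.33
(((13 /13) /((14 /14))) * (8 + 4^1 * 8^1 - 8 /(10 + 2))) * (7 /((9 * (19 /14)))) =11564/513 = 22.54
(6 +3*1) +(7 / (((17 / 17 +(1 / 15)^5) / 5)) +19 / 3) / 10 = 299194039/22781280 = 13.13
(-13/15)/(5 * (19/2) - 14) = -0.03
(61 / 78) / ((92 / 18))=183/1196 = 0.15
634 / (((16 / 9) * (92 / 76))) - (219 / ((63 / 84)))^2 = -15634369/184 = -84969.40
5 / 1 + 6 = 11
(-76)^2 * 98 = 566048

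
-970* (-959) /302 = 465115/151 = 3080.23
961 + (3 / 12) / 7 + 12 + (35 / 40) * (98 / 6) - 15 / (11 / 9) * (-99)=369991/168 = 2202.33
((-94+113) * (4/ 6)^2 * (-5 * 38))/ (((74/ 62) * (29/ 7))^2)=-679965160/10361961 = -65.62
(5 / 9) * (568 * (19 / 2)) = 26980/9 = 2997.78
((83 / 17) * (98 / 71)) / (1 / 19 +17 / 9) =8379/2414 = 3.47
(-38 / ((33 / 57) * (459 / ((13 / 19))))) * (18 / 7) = -988/3927 = -0.25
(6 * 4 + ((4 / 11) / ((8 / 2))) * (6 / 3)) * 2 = 532/11 = 48.36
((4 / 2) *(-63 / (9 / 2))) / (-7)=4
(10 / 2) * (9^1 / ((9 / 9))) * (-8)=-360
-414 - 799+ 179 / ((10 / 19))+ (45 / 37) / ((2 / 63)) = -154399/185 = -834.59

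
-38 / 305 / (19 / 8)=-0.05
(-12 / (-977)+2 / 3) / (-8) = -995/11724 = -0.08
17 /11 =1.55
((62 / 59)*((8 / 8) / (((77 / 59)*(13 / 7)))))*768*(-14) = -666624/143 = -4661.71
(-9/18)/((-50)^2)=-1/5000 = 0.00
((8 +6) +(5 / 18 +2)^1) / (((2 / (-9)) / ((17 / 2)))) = -4981/8 = -622.62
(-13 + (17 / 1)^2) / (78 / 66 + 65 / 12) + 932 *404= 327992320/871 = 376569.83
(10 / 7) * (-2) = -20/7 = -2.86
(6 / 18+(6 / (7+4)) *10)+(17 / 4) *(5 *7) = 20399/132 = 154.54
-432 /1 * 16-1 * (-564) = -6348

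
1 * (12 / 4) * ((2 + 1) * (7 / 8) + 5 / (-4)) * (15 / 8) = 495/64 = 7.73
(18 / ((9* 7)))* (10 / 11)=20/77 = 0.26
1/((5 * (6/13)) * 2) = 0.22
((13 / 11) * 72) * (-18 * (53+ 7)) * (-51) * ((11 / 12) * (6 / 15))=1718496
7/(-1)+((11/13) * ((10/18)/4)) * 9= -309/52 = -5.94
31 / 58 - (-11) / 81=3149/4698 = 0.67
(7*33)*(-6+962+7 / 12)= 883883/4 = 220970.75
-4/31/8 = -1/62 = -0.02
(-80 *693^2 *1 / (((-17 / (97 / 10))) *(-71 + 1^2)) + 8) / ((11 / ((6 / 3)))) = -53237672/935 = -56938.69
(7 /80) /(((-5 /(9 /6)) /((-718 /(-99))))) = -2513/13200 = -0.19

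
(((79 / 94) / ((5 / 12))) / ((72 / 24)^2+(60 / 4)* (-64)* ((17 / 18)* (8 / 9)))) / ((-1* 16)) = 6399/40451960 = 0.00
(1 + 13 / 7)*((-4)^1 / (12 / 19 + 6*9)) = -760/3633 = -0.21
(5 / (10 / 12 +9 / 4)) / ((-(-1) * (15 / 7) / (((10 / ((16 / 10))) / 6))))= 175/222 = 0.79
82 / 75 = 1.09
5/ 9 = 0.56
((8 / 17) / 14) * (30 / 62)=60/3689 = 0.02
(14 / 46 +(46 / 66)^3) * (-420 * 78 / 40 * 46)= -96714800/3993 = -24221.09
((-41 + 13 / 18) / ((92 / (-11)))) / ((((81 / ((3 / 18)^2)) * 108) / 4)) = 7975/130380192 = 0.00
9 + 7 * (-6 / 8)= 15/4 = 3.75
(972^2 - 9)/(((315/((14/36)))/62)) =650845/9 = 72316.11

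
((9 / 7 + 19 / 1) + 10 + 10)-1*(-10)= 50.29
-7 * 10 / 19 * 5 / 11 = -350/209 = -1.67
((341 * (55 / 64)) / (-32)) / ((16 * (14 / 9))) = -168795/458752 = -0.37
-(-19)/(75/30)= 38/5 = 7.60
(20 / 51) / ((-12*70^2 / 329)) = -47/21420 = 0.00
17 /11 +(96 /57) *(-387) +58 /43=-5831621/8987 = -648.90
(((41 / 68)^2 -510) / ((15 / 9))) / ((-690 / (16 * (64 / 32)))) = 2356559/166175 = 14.18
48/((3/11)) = 176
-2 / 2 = -1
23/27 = 0.85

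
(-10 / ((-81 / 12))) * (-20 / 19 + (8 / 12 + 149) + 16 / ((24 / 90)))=475640/1539 = 309.06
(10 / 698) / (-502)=-5/175198 = 0.00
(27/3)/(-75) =-3/25 = -0.12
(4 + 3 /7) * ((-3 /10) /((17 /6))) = -279/595 = -0.47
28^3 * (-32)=-702464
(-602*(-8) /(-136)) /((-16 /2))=301/68 = 4.43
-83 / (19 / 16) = -1328/19 = -69.89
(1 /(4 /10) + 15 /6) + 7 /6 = 37/6 = 6.17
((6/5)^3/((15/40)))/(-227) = -576/28375 = -0.02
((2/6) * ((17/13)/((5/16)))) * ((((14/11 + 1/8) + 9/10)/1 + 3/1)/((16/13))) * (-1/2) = -13209/4400 = -3.00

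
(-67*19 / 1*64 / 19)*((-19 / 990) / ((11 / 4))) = 162944/5445 = 29.93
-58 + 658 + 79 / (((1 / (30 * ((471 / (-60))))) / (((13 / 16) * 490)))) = -118501065/16 = -7406316.56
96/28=3.43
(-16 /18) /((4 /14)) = -28/9 = -3.11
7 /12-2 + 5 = 43/12 = 3.58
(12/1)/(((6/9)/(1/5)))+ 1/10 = 37/10 = 3.70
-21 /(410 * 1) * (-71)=1491/410 = 3.64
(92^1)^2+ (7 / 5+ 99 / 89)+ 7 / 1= 3770713/445 = 8473.51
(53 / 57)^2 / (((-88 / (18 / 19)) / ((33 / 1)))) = -0.31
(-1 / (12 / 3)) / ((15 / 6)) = -1/10 = -0.10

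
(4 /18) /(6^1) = 0.04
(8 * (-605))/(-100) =242/5 = 48.40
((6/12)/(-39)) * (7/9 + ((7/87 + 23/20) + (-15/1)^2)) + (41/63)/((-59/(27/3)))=-506091539/168157080 = -3.01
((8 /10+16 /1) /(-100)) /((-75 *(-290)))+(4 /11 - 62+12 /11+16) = -444062577/9968750 = -44.55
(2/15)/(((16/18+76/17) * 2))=51/4100 = 0.01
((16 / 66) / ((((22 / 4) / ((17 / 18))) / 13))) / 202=884/329967 = 0.00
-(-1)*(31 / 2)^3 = 29791/8 = 3723.88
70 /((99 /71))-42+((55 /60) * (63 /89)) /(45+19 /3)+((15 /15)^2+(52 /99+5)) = 115443/7832 = 14.74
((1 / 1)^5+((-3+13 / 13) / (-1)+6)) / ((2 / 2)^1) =9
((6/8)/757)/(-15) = -1/15140 = 0.00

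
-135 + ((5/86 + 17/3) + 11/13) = -430751/3354 = -128.43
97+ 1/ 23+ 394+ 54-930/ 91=1119386/2093 = 534.82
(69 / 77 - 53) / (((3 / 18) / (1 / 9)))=-8024/231 = -34.74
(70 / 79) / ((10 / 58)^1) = 406/79 = 5.14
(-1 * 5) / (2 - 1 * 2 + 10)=-1/2 = -0.50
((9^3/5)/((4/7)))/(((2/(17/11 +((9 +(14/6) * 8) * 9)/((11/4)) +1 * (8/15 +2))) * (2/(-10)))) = -26557713/440 = -60358.44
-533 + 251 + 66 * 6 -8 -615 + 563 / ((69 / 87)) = 200.87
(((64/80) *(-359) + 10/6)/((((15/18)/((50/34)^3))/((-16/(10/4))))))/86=17132000/211259 = 81.09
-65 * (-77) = 5005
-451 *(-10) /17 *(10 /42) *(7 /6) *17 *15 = 18791.67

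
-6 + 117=111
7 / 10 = 0.70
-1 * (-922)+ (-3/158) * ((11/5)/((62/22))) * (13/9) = 67737767/73470 = 921.98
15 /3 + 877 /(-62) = -567/62 = -9.15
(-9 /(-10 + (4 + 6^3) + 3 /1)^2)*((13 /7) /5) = -13/176435 = 0.00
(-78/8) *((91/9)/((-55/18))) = 3549/110 = 32.26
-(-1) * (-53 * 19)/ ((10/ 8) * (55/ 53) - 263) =213484/55481 = 3.85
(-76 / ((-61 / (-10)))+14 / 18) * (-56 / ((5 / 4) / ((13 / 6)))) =9337328/8235 = 1133.86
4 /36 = 1/9 = 0.11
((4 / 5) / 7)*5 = 4/7 = 0.57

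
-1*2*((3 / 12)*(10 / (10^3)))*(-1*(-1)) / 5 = -1/1000 = 0.00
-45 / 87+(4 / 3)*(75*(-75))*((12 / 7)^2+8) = -116580735/1421 = -82041.33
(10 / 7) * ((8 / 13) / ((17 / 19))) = 1520/1547 = 0.98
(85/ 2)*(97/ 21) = 8245/42 = 196.31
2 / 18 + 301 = 2710/9 = 301.11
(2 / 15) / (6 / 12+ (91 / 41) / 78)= 82/325 = 0.25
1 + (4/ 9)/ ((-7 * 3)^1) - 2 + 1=-0.02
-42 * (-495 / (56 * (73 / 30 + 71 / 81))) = 601425/5362 = 112.16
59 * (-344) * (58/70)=-588584/35 = -16816.69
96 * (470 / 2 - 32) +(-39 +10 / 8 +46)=77985/4 = 19496.25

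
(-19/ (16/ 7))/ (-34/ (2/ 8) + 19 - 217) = 133/5344 = 0.02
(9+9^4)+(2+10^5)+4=106576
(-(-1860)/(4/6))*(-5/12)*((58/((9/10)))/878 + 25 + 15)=-61352875/1317 = -46585.33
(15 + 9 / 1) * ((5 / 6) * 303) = 6060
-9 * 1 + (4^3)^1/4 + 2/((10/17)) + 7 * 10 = 402/5 = 80.40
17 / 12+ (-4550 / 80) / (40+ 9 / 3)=97/1032 = 0.09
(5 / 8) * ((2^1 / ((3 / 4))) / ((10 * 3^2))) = 1/54 = 0.02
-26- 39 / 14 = -403/14 = -28.79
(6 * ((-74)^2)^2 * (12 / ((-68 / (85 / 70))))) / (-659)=269879184/4613 = 58504.05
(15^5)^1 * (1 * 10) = 7593750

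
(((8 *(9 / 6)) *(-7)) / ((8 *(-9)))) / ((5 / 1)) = 7/30 = 0.23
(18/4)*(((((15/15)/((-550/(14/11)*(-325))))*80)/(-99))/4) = -14/2162875 = 0.00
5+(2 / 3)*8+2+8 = 61/3 = 20.33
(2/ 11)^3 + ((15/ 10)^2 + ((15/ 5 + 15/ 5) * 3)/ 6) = 5.26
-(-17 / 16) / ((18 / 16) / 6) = 17/3 = 5.67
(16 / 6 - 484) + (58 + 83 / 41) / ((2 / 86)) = 258265/123 = 2099.72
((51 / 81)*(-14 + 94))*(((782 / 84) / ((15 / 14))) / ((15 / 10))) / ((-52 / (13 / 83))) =-0.88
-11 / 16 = -0.69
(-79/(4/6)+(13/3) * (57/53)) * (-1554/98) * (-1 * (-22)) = 14733807/371 = 39713.77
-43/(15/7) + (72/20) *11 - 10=143/15 = 9.53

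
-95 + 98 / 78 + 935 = 32809/39 = 841.26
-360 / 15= -24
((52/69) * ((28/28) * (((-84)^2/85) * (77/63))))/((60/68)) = 448448/5175 = 86.66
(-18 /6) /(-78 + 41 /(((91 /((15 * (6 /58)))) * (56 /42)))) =10556/272611 = 0.04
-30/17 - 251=-4297/17 = -252.76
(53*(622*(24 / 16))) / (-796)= -49449/796 = -62.12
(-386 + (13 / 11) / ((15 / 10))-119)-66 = -18817/33 = -570.21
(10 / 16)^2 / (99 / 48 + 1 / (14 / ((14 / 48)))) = 3/16 = 0.19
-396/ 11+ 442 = 406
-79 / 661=-0.12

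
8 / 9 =0.89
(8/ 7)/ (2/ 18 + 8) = 72/511 = 0.14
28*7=196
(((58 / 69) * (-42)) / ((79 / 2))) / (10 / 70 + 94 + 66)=-11368/2036857 = -0.01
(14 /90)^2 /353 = 49/714825 = 0.00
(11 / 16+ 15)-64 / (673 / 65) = 102363/10768 = 9.51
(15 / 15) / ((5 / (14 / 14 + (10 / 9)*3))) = 13/15 = 0.87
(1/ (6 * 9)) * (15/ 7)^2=0.09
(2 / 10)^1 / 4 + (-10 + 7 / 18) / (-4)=883/360 = 2.45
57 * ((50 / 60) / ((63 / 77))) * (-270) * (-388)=6081900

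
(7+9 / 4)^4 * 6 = 43925.65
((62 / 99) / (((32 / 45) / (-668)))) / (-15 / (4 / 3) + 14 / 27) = 698895/12749 = 54.82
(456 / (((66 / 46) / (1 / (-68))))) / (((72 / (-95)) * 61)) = 41515/410652 = 0.10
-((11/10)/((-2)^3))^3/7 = 1331/3584000 = 0.00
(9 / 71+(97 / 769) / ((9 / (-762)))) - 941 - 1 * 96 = -171586024/163797 = -1047.55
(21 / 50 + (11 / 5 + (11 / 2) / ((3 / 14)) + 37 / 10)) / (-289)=-2399/21675 = -0.11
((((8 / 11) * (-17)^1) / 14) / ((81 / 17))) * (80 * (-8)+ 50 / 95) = 118.52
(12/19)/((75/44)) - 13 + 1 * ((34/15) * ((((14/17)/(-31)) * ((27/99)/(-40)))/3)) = -12273821/971850 = -12.63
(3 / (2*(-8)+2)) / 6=-1/28 = -0.04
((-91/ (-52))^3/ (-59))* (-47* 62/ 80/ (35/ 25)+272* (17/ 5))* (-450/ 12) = 184969365/60416 = 3061.60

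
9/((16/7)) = 63/16 = 3.94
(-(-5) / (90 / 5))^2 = 25/324 = 0.08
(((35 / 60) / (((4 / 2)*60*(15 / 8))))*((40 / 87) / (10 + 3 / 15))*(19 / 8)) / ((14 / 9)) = 19/106488 = 0.00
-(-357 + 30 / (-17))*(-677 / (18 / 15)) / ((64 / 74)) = -254623085/1088 = -234028.57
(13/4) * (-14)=-91/2 = -45.50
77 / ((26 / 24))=924/13 = 71.08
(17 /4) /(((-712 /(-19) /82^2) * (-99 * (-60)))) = 542963/4229280 = 0.13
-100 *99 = -9900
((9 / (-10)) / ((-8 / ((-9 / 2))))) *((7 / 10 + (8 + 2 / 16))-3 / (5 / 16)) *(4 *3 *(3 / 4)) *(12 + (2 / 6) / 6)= 544887/12800 = 42.57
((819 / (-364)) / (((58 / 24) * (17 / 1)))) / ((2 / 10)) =-0.27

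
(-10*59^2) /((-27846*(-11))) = -0.11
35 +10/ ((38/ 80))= 1065/19 = 56.05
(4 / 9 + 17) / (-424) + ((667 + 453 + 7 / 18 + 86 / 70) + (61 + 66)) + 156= 187595213/133560 = 1404.58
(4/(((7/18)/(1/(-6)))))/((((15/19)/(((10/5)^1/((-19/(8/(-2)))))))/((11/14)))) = -176/245 = -0.72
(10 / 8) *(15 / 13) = 75/52 = 1.44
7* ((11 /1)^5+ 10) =1127427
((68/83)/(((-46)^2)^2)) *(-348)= -1479/23226803 = 0.00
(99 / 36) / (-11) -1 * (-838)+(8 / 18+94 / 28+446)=324463/252 = 1287.55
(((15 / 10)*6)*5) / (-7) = -45/7 = -6.43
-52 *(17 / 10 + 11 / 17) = -122.05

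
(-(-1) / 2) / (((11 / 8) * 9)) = 4/99 = 0.04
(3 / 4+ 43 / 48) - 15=-641/48 = -13.35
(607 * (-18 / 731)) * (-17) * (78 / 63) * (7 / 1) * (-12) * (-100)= 113630400/43 = 2642567.44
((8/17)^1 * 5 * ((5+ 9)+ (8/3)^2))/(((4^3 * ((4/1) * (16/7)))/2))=3325/19584 = 0.17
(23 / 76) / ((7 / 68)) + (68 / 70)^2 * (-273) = -846821/3325 = -254.68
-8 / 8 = -1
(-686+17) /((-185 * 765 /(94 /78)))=10481/1839825 = 0.01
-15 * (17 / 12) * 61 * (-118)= 305915/2 = 152957.50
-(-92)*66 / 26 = 3036/13 = 233.54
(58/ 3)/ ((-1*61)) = -58/183 = -0.32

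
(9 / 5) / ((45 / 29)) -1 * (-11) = 304/25 = 12.16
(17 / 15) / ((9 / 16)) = 272/135 = 2.01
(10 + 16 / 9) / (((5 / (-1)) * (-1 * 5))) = 106/225 = 0.47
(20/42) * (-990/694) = -1650/2429 = -0.68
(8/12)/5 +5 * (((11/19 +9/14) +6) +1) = 164557/3990 = 41.24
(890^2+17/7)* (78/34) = 216243963/119 = 1817176.16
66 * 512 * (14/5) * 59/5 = 27912192/25 = 1116487.68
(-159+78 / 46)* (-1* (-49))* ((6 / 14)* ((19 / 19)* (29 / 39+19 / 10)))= -13055553/1495 = -8732.81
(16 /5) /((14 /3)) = 24/35 = 0.69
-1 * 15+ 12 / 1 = -3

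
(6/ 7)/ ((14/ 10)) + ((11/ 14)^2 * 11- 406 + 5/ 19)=-1483395/3724 = -398.33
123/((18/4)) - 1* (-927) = 2863/3 = 954.33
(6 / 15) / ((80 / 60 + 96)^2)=9/213160 = 0.00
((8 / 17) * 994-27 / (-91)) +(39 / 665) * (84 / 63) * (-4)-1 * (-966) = 1433.75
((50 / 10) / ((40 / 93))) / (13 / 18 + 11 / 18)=279/32 = 8.72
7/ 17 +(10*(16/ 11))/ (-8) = -263/187 = -1.41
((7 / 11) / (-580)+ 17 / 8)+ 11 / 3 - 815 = -30976537/38280 = -809.21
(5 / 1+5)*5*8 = 400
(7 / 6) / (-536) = -7/3216 = 0.00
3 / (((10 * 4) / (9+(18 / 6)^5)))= 189/10 = 18.90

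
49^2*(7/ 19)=16807/19 = 884.58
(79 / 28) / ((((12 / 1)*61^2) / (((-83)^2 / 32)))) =544231/40008192 = 0.01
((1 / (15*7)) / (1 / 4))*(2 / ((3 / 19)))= 152/315 = 0.48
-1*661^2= -436921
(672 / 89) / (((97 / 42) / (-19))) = -536256/8633 = -62.12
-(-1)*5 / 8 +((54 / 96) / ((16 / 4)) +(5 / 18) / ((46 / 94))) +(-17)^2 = 3846335/13248 = 290.33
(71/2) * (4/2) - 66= 5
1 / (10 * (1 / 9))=9/10 = 0.90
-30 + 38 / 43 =-1252/43 = -29.12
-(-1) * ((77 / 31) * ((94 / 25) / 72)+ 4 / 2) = 59419/27900 = 2.13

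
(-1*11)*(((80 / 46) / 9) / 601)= -440/124407 = 0.00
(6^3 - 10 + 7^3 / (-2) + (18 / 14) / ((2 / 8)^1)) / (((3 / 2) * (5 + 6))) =185/77 = 2.40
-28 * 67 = -1876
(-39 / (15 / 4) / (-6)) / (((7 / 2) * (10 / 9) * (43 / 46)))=3588/7525 = 0.48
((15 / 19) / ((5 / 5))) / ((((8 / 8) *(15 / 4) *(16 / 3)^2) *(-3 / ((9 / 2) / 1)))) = -27/2432 = -0.01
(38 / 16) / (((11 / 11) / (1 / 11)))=19/88 = 0.22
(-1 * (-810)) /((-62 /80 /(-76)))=79432.26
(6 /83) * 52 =3.76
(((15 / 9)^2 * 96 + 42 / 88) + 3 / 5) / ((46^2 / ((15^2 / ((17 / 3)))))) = 7951995/1582768 = 5.02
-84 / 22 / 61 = -42/671 = -0.06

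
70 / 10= 7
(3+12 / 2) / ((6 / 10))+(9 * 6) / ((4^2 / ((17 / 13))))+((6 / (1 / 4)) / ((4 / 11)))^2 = 455043/104 = 4375.41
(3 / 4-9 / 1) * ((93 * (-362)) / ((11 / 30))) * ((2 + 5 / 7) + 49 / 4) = 11335221.96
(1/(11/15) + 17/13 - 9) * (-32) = 202.52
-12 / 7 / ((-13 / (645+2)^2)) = 5023308/91 = 55201.19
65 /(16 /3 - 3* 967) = -195/8687 = -0.02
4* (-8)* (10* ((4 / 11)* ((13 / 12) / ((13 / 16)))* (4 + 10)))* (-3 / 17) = 71680/187 = 383.32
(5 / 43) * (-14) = -70/43 = -1.63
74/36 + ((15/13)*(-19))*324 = -1661639/234 = -7101.02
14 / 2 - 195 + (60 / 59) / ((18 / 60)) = -184.61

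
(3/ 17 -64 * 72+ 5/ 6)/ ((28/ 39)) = -6108869/952 = -6416.88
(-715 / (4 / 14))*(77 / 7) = -55055/2 = -27527.50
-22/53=-0.42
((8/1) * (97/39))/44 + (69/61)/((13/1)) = 14111/26169 = 0.54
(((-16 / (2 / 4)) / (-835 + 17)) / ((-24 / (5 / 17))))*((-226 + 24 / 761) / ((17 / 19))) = 32672780/269852883 = 0.12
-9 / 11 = -0.82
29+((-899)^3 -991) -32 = -726573693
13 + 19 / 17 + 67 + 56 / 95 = 131957/1615 = 81.71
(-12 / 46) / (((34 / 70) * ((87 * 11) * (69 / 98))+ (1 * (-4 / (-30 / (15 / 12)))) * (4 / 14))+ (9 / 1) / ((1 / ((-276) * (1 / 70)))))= -12348/13813915 = 0.00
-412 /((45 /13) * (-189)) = 0.63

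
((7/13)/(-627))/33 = -7/268983 = 0.00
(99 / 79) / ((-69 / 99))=-3267/1817 = -1.80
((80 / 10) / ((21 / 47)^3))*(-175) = -20764600/1323 = -15695.09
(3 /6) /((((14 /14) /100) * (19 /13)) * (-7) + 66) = 0.01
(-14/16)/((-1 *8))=7/64 = 0.11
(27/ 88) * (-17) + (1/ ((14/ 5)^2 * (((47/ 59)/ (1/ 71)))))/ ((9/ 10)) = -675147703/129502296 = -5.21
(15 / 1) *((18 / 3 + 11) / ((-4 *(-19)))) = 255/76 = 3.36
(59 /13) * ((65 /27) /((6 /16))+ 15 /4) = 194405/4212 = 46.16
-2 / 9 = -0.22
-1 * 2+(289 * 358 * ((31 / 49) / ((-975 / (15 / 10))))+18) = -1348861/15925 = -84.70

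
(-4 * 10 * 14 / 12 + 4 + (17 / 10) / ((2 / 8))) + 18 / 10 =-511/15 = -34.07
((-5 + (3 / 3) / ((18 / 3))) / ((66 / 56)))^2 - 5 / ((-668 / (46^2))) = 53451257/1636767 = 32.66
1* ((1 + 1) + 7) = 9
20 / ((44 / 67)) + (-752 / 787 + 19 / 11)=270326/8657 = 31.23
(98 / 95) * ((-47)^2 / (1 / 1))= 216482/95 = 2278.76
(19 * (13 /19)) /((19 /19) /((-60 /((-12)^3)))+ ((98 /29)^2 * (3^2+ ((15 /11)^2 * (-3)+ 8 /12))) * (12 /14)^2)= 508805/2469648 = 0.21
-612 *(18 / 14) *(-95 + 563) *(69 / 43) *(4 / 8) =-88932168/301 = -295455.71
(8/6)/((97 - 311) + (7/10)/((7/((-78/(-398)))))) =-7960/1277463 = -0.01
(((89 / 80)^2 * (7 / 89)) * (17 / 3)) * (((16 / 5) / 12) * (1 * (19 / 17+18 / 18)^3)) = 50463/36125 = 1.40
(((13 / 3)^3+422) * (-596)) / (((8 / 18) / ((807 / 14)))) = -544740871/14 = -38910062.21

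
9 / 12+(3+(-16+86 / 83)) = -11.21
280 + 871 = 1151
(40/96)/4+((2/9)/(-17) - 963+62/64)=-4709659/4896 = -961.94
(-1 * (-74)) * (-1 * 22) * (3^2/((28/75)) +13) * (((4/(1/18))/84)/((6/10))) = -4228730/49 = -86300.61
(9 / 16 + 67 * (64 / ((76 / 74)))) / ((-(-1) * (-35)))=-119.31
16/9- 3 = -11/9 = -1.22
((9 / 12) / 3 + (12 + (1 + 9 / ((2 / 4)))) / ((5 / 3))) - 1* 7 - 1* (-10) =437/20 = 21.85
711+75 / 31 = 22116/31 = 713.42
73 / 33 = 2.21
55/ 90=11/18 = 0.61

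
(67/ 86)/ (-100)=-67/8600 = -0.01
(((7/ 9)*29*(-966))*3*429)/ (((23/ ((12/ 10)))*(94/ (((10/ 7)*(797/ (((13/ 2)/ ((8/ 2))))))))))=-512553888/47 = -10905401.87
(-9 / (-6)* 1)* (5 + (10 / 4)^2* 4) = 45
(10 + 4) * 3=42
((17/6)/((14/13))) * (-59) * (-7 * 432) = 469404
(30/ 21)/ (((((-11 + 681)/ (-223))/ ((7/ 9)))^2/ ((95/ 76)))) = 348103/2908872 = 0.12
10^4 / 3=10000/3 = 3333.33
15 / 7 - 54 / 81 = 31/21 = 1.48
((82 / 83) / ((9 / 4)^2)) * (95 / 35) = 24928/47061 = 0.53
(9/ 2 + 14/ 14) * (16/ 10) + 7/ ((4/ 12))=149/5 = 29.80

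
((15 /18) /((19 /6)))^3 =0.02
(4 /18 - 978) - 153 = -10177/9 = -1130.78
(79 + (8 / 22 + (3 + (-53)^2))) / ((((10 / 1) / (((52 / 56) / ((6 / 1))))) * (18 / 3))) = 82693/11088 = 7.46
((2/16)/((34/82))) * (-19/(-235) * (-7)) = -5453/31960 = -0.17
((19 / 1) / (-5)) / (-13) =19/65 = 0.29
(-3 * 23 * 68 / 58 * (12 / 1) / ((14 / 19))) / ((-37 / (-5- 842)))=-32360724/1073 = -30159.11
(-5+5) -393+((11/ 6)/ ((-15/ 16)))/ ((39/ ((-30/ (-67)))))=-3080903/7839 = -393.02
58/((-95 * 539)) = -58/51205 = 0.00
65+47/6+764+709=9275/6 = 1545.83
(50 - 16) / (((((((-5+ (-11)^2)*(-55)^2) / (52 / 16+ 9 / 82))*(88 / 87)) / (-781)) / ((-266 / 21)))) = 12636083/3968800 = 3.18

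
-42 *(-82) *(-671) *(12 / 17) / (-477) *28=86274496/901 = 95754.16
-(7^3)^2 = -117649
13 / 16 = 0.81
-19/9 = -2.11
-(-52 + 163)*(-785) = 87135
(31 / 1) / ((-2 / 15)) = -465/2 = -232.50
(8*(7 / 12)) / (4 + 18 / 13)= 13/15 = 0.87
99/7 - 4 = 71/7 = 10.14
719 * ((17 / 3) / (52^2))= 12223/8112 = 1.51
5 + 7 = 12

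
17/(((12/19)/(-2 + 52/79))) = -36.12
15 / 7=2.14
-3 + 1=-2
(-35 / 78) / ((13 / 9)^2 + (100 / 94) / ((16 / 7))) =-177660/1010347 = -0.18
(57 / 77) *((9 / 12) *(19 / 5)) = 3249/1540 = 2.11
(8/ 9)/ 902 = 4/4059 = 0.00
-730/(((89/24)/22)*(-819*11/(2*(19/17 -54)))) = -21000640/413049 = -50.84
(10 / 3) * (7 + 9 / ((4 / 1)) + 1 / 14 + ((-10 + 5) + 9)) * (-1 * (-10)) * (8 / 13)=74600/273 = 273.26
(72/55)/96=3/220 = 0.01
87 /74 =1.18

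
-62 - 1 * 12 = -74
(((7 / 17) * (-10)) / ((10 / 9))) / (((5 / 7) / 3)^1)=-1323/85 = -15.56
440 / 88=5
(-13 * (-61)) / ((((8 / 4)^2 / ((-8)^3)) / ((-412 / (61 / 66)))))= 45247488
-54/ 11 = -4.91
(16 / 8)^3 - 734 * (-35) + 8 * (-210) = 24018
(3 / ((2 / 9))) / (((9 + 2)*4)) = 27/88 = 0.31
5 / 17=0.29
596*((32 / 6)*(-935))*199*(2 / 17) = -208743040/3 = -69581013.33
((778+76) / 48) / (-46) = -427/1104 = -0.39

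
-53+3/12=-211/4 = -52.75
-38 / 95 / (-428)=1/1070 = 0.00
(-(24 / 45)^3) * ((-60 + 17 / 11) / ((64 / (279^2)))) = 14830152/1375 = 10785.57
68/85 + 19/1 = 99/5 = 19.80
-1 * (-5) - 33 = -28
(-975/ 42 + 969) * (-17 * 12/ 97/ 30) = -225097/3395 = -66.30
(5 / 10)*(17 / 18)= 0.47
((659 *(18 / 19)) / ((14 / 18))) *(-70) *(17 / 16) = -4537215/76 = -59700.20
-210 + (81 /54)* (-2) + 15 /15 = -212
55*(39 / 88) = 195/8 = 24.38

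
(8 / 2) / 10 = 2/5 = 0.40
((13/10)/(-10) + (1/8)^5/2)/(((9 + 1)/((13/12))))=-922857/65536000 = -0.01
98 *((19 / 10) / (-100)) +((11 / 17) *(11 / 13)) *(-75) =-4743251/110500 = -42.93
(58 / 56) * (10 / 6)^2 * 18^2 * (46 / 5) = 60030/7 = 8575.71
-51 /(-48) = 17/16 = 1.06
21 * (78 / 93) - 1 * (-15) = 1011/31 = 32.61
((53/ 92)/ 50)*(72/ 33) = 159/6325 = 0.03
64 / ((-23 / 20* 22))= -640/253 = -2.53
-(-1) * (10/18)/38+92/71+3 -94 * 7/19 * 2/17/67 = 6185873/1455642 = 4.25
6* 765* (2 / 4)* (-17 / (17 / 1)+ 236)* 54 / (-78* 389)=-4853925/5057 = -959.84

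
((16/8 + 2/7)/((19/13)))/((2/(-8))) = -6.26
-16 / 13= -1.23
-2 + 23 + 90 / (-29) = 519/29 = 17.90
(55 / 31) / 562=55/17422 = 0.00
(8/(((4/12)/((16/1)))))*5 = 1920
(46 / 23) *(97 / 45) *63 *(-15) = -4074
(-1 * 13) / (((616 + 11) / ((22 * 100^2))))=-260000/57 = -4561.40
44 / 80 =11/20 = 0.55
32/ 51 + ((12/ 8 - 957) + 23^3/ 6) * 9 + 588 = 522221/51 = 10239.63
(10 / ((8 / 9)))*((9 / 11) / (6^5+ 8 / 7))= 567/479072 = 0.00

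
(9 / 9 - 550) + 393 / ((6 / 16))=499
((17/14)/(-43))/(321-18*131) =17/1226274 = 0.00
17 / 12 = 1.42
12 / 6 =2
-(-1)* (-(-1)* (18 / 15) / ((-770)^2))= 3/1482250 = 0.00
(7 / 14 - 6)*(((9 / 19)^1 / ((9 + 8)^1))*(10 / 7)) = -495/2261 = -0.22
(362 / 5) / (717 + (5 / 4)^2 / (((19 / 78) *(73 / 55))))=4016752/40047285 = 0.10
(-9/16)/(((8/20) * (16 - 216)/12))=27/320 = 0.08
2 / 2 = 1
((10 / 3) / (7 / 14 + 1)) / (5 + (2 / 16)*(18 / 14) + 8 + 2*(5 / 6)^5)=60480/380057 = 0.16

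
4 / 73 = 0.05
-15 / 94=-0.16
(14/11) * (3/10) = 21/55 = 0.38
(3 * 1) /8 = 3/8 = 0.38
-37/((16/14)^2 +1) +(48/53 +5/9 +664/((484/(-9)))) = -175638934/6522021 = -26.93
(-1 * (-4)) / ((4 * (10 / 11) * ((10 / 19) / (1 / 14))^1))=209/1400 = 0.15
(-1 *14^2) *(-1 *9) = 1764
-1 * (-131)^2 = -17161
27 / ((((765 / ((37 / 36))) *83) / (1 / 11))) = 37/931260 = 0.00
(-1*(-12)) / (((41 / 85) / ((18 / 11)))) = 18360/451 = 40.71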